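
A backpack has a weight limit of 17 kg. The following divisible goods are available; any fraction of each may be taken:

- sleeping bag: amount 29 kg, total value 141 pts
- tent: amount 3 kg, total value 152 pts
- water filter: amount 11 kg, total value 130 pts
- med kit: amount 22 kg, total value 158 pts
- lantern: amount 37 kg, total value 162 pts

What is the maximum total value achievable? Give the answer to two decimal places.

Take in order of value per unit:
- tent (152/3 per unit): all 3 → value 152, running total 152.00
- water filter (130/11 per unit): all 11 → value 130, running total 282.00
- med kit (158/22 per unit): 3 of 22 → value 3×158/22 = 21.5455, running total 303.55
Total 303.55.

303.55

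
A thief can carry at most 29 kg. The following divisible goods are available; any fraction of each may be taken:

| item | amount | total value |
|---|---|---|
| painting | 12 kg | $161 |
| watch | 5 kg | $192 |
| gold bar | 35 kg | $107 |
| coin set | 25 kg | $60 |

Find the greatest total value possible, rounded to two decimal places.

Take in order of value per unit:
- watch (192/5 per unit): all 5 → value 192, running total 192.00
- painting (161/12 per unit): all 12 → value 161, running total 353.00
- gold bar (107/35 per unit): 12 of 35 → value 12×107/35 = 36.6857, running total 389.69
Total 389.69.

389.69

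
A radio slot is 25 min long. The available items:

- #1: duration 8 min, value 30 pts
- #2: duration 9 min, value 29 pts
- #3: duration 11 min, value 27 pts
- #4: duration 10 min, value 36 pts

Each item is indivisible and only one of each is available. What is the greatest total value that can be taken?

This is a 0/1 knapsack; check combinations near the capacity.
- #1+#4: duration 8+10=18, value 30+36=66
- #2+#4: duration 9+10=19, value 29+36=65
- #3+#4: duration 11+10=21, value 27+36=63
Best: 66 pts.

66 pts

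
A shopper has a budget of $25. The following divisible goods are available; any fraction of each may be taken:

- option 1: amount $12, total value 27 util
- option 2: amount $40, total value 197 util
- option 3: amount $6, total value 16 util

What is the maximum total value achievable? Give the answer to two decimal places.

123.13

Take in order of value per unit:
- option 2 (197/40 per unit): 25 of 40 → value 25×197/40 = 123.1250, running total 123.13
Total 123.13.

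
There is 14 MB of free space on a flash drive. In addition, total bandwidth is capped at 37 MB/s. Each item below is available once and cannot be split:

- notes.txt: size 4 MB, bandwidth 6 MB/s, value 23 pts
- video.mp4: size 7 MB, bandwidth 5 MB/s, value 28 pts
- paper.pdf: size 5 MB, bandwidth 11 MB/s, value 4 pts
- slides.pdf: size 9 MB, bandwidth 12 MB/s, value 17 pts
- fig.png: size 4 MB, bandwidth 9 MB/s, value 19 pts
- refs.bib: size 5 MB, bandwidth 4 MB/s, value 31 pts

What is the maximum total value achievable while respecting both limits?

Feasible sets respecting both limits:
- notes.txt+fig.png+refs.bib: size 13, bandwidth 19, value 73
- video.mp4+refs.bib: size 12, bandwidth 9, value 59
- notes.txt+paper.pdf+refs.bib: size 14, bandwidth 21, value 58
- notes.txt+refs.bib: size 9, bandwidth 10, value 54
Best: 73 pts.

73 pts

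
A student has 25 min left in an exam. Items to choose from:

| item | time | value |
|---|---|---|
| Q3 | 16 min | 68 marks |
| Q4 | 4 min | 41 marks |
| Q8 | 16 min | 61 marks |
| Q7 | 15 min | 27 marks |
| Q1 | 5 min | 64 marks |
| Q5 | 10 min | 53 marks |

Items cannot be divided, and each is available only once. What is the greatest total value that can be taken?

Check high-value combinations within 25 min:
- Q3+Q4+Q1: time 16+4+5=25, value 68+41+64=173
- Q4+Q8+Q1: time 4+16+5=25, value 41+61+64=166
- Q4+Q1+Q5: time 4+5+10=19, value 41+64+53=158
- Q3+Q1: time 16+5=21, value 68+64=132
- Q4+Q7+Q1: time 4+15+5=24, value 41+27+64=132
Best: 173 marks.

173 marks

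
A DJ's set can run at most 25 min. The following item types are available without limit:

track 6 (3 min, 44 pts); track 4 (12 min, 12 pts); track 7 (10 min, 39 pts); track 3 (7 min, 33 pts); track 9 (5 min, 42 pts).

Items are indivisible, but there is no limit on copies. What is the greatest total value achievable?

352 pts

Best value-per-unit is track 6 at 44/3, and filling with it alone uses duration 8×3=24. No mix of the others beats 8×44 = 352.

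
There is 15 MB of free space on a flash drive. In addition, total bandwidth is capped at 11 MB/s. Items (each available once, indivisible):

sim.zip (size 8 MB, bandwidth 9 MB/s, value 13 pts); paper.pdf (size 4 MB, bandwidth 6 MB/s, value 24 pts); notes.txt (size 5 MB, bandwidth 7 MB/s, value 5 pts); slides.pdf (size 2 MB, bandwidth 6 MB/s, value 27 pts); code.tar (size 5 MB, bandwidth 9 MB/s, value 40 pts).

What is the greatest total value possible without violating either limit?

Feasible sets respecting both limits:
- code.tar: size 5, bandwidth 9, value 40
- slides.pdf: size 2, bandwidth 6, value 27
- paper.pdf: size 4, bandwidth 6, value 24
Best: 40 pts.

40 pts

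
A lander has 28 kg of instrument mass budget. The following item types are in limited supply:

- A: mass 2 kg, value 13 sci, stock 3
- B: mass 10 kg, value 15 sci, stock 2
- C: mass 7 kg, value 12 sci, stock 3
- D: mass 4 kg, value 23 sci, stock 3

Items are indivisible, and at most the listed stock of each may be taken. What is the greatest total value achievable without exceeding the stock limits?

123 sci

Best selections within mass 28 and stock limits:
- 3×A + 1×B + 3×D: mass 28, value 123
- 3×A + 1×C + 3×D: mass 25, value 120
- 2×A + 1×B + 3×D: mass 26, value 110
- 3×A + 2×C + 2×D: mass 28, value 109
Best: 123 sci.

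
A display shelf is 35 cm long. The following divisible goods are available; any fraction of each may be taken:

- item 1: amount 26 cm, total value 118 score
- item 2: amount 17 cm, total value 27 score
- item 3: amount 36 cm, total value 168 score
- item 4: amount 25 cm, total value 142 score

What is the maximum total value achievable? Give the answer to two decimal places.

Take in order of value per unit:
- item 4 (142/25 per unit): all 25 → value 142, running total 142.00
- item 3 (168/36 per unit): 10 of 36 → value 10×168/36 = 46.6667, running total 188.67
Total 188.67.

188.67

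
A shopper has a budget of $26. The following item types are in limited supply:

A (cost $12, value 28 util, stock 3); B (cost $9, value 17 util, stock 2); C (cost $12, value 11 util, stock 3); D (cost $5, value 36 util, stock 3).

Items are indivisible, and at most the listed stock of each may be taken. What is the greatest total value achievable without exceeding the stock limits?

Top feasible selections:
- 1×B + 3×D: cost 24, value 125
- 3×D: cost 15, value 108
- 1×A + 2×D: cost 22, value 100
- 1×B + 2×D: cost 19, value 89
Best: 125 util.

125 util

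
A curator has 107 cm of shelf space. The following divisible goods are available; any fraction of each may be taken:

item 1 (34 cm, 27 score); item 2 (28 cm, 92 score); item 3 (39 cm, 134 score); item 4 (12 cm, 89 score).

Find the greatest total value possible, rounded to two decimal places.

337.24

Take in order of value per unit:
- item 4 (89/12 per unit): all 12 → value 89, running total 89.00
- item 3 (134/39 per unit): all 39 → value 134, running total 223.00
- item 2 (92/28 per unit): all 28 → value 92, running total 315.00
- item 1 (27/34 per unit): 28 of 34 → value 28×27/34 = 22.2353, running total 337.24
Total 337.24.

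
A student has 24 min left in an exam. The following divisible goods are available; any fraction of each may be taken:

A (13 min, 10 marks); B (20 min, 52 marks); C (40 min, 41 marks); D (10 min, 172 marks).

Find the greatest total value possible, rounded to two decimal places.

208.40

Take in order of value per unit:
- D (172/10 per unit): all 10 → value 172, running total 172.00
- B (52/20 per unit): 14 of 20 → value 14×52/20 = 36.4000, running total 208.40
Total 208.40.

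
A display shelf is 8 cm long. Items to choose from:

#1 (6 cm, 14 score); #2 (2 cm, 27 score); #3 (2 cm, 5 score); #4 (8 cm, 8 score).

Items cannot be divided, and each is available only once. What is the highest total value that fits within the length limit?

Check high-value combinations within 8 cm:
- #1+#2: length 6+2=8, value 14+27=41
- #2+#3: length 2+2=4, value 27+5=32
- #2: length 2, value 27
- #1+#3: length 6+2=8, value 14+5=19
Best: 41 score.

41 score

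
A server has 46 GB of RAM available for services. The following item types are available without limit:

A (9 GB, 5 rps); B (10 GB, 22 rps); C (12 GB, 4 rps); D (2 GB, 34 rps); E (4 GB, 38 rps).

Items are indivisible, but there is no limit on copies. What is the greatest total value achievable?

782 rps

Best value-per-unit is D at 34/2, and filling with it alone uses memory 23×2=46. No mix of the others beats 23×34 = 782.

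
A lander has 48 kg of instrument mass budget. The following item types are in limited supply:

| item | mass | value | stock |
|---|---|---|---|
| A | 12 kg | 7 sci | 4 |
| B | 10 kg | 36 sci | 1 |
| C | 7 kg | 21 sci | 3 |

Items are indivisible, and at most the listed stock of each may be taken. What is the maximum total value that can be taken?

106 sci

Top feasible selections:
- 1×A + 1×B + 3×C: mass 43, value 106
- 1×B + 3×C: mass 31, value 99
- 2×A + 1×B + 2×C: mass 48, value 92
- 1×A + 1×B + 2×C: mass 36, value 85
Best: 106 sci.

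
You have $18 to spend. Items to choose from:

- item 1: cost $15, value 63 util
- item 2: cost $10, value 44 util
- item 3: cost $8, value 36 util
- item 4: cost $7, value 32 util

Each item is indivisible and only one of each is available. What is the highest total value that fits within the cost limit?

Check high-value combinations within $18:
- item 2+item 3: cost 10+8=18, value 44+36=80
- item 2+item 4: cost 10+7=17, value 44+32=76
- item 3+item 4: cost 8+7=15, value 36+32=68
Best: 80 util.

80 util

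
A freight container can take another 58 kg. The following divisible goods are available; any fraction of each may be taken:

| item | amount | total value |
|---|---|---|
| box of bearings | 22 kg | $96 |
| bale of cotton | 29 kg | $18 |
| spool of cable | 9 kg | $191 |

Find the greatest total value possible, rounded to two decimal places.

303.76

Take in order of value per unit:
- spool of cable (191/9 per unit): all 9 → value 191, running total 191.00
- box of bearings (96/22 per unit): all 22 → value 96, running total 287.00
- bale of cotton (18/29 per unit): 27 of 29 → value 27×18/29 = 16.7586, running total 303.76
Total 303.76.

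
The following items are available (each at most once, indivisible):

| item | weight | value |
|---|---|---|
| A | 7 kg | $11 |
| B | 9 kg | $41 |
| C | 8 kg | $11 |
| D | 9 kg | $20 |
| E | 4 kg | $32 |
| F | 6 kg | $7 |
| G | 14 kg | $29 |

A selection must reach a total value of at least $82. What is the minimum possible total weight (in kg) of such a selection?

20

Subsets with value ≥ 82, sorted by total weight:
- A+B+E: weight 20, value 84
- B+C+E: weight 21, value 84
Minimum weight: 20 kg.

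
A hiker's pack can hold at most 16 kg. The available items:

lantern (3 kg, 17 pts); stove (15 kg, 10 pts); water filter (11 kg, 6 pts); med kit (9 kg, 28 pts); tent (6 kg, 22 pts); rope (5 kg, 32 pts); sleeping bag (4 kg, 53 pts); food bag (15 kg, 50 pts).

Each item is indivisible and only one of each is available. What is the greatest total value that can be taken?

Check high-value combinations within 16 kg:
- tent+rope+sleeping bag: weight 6+5+4=15, value 22+32+53=107
- lantern+rope+sleeping bag: weight 3+5+4=12, value 17+32+53=102
- lantern+med kit+sleeping bag: weight 3+9+4=16, value 17+28+53=98
- lantern+tent+sleeping bag: weight 3+6+4=13, value 17+22+53=92
Best: 107 pts.

107 pts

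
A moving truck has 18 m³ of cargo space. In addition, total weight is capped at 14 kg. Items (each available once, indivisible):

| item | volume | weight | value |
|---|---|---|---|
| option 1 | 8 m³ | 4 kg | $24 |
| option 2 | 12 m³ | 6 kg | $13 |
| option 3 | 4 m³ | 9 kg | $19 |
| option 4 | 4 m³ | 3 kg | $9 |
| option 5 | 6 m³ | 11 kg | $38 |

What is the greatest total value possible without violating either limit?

$47

Feasible sets respecting both limits:
- option 4+option 5: volume 10, weight 14, value 47
- option 1+option 3: volume 12, weight 13, value 43
- option 5: volume 6, weight 11, value 38
Best: $47.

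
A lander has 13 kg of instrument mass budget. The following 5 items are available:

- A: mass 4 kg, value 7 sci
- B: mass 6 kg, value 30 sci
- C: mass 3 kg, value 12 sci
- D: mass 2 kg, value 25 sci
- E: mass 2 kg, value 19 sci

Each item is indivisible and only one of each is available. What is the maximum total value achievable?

86 sci

This is a 0/1 knapsack; check combinations near the capacity.
- B+C+D+E: mass 6+3+2+2=13, value 30+12+25+19=86
- B+D+E: mass 6+2+2=10, value 30+25+19=74
- B+C+D: mass 6+3+2=11, value 30+12+25=67
Best: 86 sci.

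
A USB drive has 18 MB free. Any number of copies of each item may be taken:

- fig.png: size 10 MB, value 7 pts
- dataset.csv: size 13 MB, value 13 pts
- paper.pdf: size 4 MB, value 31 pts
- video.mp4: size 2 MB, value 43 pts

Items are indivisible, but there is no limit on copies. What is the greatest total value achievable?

Best value-per-unit is video.mp4 at 43/2, and filling with it alone uses size 9×2=18. No mix of the others beats 9×43 = 387.

387 pts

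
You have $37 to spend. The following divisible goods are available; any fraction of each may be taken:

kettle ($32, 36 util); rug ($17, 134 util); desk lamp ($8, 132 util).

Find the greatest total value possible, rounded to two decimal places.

Take in order of value per unit:
- desk lamp (132/8 per unit): all 8 → value 132, running total 132.00
- rug (134/17 per unit): all 17 → value 134, running total 266.00
- kettle (36/32 per unit): 12 of 32 → value 12×36/32 = 13.5000, running total 279.50
Total 279.50.

279.50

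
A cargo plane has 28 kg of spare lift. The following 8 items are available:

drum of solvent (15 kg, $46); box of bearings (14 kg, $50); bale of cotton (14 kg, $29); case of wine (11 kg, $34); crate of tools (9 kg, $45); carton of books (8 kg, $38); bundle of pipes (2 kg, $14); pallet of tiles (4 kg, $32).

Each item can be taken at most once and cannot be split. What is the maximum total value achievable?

$134

Check high-value combinations within 28 kg:
- box of bearings+carton of books+bundle of pipes+pallet of tiles: weight 14+8+2+4=28, value 50+38+14+32=134
- crate of tools+carton of books+bundle of pipes+pallet of tiles: weight 9+8+2+4=23, value 45+38+14+32=129
- box of bearings+crate of tools+pallet of tiles: weight 14+9+4=27, value 50+45+32=127
- case of wine+crate of tools+bundle of pipes+pallet of tiles: weight 11+9+2+4=26, value 34+45+14+32=125
Best: $134.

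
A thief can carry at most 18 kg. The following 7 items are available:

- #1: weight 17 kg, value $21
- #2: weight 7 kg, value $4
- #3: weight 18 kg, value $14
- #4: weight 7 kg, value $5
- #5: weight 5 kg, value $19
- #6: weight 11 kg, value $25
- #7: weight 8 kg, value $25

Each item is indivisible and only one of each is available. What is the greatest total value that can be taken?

$44

Check high-value combinations within 18 kg:
- #5+#7: weight 5+8=13, value 19+25=44
- #5+#6: weight 5+11=16, value 19+25=44
- #4+#7: weight 7+8=15, value 5+25=30
Best: $44.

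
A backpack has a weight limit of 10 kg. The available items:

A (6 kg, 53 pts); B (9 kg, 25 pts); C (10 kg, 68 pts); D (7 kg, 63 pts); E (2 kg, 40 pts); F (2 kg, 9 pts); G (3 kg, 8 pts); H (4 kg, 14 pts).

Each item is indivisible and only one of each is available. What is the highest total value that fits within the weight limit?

103 pts

Check high-value combinations within 10 kg:
- D+E: weight 7+2=9, value 63+40=103
- A+E+F: weight 6+2+2=10, value 53+40+9=102
- A+E: weight 6+2=8, value 53+40=93
- D+F: weight 7+2=9, value 63+9=72
- D+G: weight 7+3=10, value 63+8=71
Best: 103 pts.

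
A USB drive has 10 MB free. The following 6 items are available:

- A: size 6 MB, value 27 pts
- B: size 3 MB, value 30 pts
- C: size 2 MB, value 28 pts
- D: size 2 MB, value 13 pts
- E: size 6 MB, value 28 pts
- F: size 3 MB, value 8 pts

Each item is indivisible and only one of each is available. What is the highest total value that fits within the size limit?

This is a 0/1 knapsack; check combinations near the capacity.
- B+C+D+F: size 3+2+2+3=10, value 30+28+13+8=79
- B+C+D: size 3+2+2=7, value 30+28+13=71
- C+D+E: size 2+2+6=10, value 28+13+28=69
Best: 79 pts.

79 pts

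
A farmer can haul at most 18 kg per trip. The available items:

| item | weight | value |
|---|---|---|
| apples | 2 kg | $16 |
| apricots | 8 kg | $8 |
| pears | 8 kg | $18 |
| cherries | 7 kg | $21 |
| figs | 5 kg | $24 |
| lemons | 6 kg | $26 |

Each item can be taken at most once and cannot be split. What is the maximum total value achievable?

This is a 0/1 knapsack; check combinations near the capacity.
- cherries+figs+lemons: weight 7+5+6=18, value 21+24+26=71
- apples+figs+lemons: weight 2+5+6=13, value 16+24+26=66
- apples+cherries+lemons: weight 2+7+6=15, value 16+21+26=63
- apples+cherries+figs: weight 2+7+5=14, value 16+21+24=61
- apples+pears+lemons: weight 2+8+6=16, value 16+18+26=60
Best: $71.

$71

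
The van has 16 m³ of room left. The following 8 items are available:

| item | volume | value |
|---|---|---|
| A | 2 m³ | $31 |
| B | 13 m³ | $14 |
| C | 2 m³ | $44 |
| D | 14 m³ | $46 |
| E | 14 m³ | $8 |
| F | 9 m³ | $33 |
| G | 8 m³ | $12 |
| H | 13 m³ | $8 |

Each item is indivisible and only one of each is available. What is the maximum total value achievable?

$108

Check high-value combinations within 16 m³:
- A+C+F: volume 2+2+9=13, value 31+44+33=108
- C+D: volume 2+14=16, value 44+46=90
- A+C+G: volume 2+2+8=12, value 31+44+12=87
- C+F: volume 2+9=11, value 44+33=77
Best: $108.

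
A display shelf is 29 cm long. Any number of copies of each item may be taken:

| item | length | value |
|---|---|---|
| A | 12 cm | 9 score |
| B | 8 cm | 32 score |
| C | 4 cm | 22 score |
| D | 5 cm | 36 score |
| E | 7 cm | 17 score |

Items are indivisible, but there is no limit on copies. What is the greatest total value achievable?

202 score

Best value-per-unit is D at 36/5; filling with it alone gives 5×36 = 180.
Optimal mix: 1×C + 5×D → length 29, value 202.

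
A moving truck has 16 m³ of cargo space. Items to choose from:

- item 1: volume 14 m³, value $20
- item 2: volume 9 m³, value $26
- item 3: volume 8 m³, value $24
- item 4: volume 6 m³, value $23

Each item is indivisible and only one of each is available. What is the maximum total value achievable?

$49

Check high-value combinations within 16 m³:
- item 2+item 4: volume 9+6=15, value 26+23=49
- item 3+item 4: volume 8+6=14, value 24+23=47
- item 2: volume 9, value 26
- item 3: volume 8, value 24
- item 4: volume 6, value 23
Best: $49.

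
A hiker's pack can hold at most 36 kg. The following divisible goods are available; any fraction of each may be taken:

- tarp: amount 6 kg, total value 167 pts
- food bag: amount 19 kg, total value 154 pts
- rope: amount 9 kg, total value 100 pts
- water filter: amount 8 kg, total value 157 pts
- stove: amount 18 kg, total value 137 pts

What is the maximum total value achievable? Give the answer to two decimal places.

Take in order of value per unit:
- tarp (167/6 per unit): all 6 → value 167, running total 167.00
- water filter (157/8 per unit): all 8 → value 157, running total 324.00
- rope (100/9 per unit): all 9 → value 100, running total 424.00
- food bag (154/19 per unit): 13 of 19 → value 13×154/19 = 105.3684, running total 529.37
Total 529.37.

529.37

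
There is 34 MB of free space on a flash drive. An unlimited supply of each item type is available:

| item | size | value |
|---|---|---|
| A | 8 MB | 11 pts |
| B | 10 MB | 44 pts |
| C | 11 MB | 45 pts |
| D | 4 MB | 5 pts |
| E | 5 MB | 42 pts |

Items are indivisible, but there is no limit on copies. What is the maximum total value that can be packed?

Best value-per-unit is E at 42/5; filling with it alone gives 6×42 = 252.
Optimal mix: 1×D + 6×E → size 34, value 257.

257 pts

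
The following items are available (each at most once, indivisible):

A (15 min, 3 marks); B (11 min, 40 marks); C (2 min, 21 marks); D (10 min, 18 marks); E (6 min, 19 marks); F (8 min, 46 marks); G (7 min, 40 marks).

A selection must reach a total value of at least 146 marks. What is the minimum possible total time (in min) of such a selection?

Subsets with value ≥ 146, sorted by total time:
- B+C+F+G: time 28, value 147
- B+C+E+F+G: time 34, value 166
Minimum time: 28 min.

28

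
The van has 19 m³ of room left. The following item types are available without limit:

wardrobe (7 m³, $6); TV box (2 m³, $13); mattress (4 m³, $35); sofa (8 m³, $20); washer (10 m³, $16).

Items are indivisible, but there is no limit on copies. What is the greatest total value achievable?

$153

Best value-per-unit is mattress at 35/4; filling with it alone gives 4×35 = 140.
Optimal mix: 1×TV box + 4×mattress → volume 18, value 153.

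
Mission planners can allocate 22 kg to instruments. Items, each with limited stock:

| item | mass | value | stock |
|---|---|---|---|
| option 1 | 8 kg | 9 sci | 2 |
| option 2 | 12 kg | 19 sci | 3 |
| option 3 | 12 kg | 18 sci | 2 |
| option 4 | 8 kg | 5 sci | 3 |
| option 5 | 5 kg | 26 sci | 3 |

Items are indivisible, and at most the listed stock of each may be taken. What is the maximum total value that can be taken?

Top feasible selections:
- 3×option 5: mass 15, value 78
- 1×option 2 + 2×option 5: mass 22, value 71
Best: 78 sci.

78 sci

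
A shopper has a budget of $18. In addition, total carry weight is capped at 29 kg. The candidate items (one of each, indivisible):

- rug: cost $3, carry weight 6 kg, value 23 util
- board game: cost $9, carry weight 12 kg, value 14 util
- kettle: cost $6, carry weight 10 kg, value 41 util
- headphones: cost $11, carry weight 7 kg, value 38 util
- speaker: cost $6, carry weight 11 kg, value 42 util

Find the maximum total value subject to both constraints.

Feasible sets respecting both limits:
- rug+kettle+speaker: cost 15, carry weight 27, value 106
- kettle+speaker: cost 12, carry weight 21, value 83
- headphones+speaker: cost 17, carry weight 18, value 80
- kettle+headphones: cost 17, carry weight 17, value 79
Best: 106 util.

106 util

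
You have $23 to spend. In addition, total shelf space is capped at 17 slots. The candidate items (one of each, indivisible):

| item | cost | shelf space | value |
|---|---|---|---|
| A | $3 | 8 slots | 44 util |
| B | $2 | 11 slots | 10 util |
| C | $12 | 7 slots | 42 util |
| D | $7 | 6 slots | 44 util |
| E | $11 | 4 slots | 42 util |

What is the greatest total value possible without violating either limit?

88 util

Feasible sets respecting both limits:
- A+D: cost 10, shelf space 14, value 88
- A+C: cost 15, shelf space 15, value 86
- C+D: cost 19, shelf space 13, value 86
- A+E: cost 14, shelf space 12, value 86
Best: 88 util.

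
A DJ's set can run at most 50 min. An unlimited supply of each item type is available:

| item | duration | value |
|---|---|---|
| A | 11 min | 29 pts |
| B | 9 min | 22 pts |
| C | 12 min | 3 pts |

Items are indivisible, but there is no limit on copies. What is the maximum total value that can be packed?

124 pts

Best value-per-unit is A at 29/11; filling with it alone gives 4×29 = 116.
Optimal mix: 2×A + 3×B → duration 49, value 124.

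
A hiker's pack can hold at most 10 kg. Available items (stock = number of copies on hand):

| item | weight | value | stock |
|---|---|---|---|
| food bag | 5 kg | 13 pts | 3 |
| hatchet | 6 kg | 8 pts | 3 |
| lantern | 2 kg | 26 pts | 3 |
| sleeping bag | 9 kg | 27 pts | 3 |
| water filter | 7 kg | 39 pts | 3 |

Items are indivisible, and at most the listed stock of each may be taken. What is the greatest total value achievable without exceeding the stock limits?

Top feasible selections:
- 3×lantern: weight 6, value 78
- 1×lantern + 1×water filter: weight 9, value 65
- 1×food bag + 2×lantern: weight 9, value 65
Best: 78 pts.

78 pts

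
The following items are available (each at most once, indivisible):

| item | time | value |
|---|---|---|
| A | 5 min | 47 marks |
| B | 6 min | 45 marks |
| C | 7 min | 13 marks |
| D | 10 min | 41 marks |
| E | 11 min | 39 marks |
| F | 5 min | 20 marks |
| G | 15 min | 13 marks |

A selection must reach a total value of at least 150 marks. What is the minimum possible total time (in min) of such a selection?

26

Subsets with value ≥ 150, sorted by total time:
- A+B+D+F: time 26, value 153
- A+B+E+F: time 27, value 151
- A+B+D+E: time 32, value 172
- A+B+C+D+F: time 33, value 166
Minimum time: 26 min.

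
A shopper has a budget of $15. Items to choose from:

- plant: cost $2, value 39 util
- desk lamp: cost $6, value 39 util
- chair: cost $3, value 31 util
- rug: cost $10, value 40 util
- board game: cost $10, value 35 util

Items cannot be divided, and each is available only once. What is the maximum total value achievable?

Check high-value combinations within $15:
- plant+chair+rug: cost 2+3+10=15, value 39+31+40=110
- plant+desk lamp+chair: cost 2+6+3=11, value 39+39+31=109
- plant+chair+board game: cost 2+3+10=15, value 39+31+35=105
Best: 110 util.

110 util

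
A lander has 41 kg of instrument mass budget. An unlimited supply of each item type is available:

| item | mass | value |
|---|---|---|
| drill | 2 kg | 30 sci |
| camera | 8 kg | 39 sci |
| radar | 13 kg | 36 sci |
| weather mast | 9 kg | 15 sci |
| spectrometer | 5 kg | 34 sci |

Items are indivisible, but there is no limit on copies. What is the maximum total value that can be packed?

Best value-per-unit is drill at 30/2, and filling with it alone uses mass 20×2=40. No mix of the others beats 20×30 = 600.

600 sci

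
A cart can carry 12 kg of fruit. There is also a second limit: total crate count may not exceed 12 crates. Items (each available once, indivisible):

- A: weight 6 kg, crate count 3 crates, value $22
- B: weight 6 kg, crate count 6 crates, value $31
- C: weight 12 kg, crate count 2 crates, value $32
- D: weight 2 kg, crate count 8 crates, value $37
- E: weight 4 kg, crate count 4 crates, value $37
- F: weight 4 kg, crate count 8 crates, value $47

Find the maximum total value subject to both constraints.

$84

Feasible sets respecting both limits:
- E+F: weight 8, crate count 12, value 84
- D+E: weight 6, crate count 12, value 74
- A+F: weight 10, crate count 11, value 69
- B+E: weight 10, crate count 10, value 68
Best: $84.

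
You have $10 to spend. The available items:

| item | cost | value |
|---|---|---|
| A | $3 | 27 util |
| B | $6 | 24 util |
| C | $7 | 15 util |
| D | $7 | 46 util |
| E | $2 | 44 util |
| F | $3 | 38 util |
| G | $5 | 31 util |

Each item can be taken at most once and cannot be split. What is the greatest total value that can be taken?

Check high-value combinations within $10:
- E+F+G: cost 2+3+5=10, value 44+38+31=113
- A+E+F: cost 3+2+3=8, value 27+44+38=109
- A+E+G: cost 3+2+5=10, value 27+44+31=102
- D+E: cost 7+2=9, value 46+44=90
Best: 113 util.

113 util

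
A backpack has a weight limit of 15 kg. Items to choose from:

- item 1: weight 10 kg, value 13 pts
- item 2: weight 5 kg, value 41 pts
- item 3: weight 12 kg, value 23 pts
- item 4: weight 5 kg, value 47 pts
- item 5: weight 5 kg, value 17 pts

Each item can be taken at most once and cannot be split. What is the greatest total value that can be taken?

105 pts

This is a 0/1 knapsack; check combinations near the capacity.
- item 2+item 4+item 5: weight 5+5+5=15, value 41+47+17=105
- item 2+item 4: weight 5+5=10, value 41+47=88
- item 4+item 5: weight 5+5=10, value 47+17=64
Best: 105 pts.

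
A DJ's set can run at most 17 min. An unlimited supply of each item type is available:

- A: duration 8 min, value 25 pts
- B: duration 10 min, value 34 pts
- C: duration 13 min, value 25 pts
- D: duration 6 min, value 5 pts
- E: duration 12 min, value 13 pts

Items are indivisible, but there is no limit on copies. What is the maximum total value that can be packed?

Best value-per-unit is B at 34/10; filling with it alone gives 1×34 = 34.
Optimal mix: 2×A → duration 16, value 50.

50 pts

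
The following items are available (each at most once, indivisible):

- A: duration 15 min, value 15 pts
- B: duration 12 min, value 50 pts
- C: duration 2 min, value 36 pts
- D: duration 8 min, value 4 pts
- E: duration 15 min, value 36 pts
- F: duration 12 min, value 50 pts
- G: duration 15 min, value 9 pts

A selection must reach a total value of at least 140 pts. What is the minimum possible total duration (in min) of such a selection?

Subsets with value ≥ 140, sorted by total duration:
- B+C+D+F: duration 34, value 140
- B+C+E+F: duration 41, value 172
- A+B+C+F: duration 41, value 151
Minimum duration: 34 min.

34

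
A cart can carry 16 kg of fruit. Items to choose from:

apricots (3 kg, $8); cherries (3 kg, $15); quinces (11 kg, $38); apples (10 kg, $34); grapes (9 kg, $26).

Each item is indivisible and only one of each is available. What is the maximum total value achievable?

$57

Check high-value combinations within 16 kg:
- apricots+cherries+apples: weight 3+3+10=16, value 8+15+34=57
- cherries+quinces: weight 3+11=14, value 15+38=53
- cherries+apples: weight 3+10=13, value 15+34=49
- apricots+cherries+grapes: weight 3+3+9=15, value 8+15+26=49
Best: $57.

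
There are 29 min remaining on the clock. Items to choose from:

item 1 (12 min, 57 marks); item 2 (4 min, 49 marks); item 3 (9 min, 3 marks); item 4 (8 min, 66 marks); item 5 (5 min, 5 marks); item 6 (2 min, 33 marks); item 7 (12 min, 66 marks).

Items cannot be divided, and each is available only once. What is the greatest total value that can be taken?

Check high-value combinations within 29 min:
- item 2+item 4+item 6+item 7: time 4+8+2+12=26, value 49+66+33+66=214
- item 1+item 2+item 4+item 6: time 12+4+8+2=26, value 57+49+66+33=205
- item 2+item 4+item 5+item 7: time 4+8+5+12=29, value 49+66+5+66=186
- item 2+item 4+item 7: time 4+8+12=24, value 49+66+66=181
Best: 214 marks.

214 marks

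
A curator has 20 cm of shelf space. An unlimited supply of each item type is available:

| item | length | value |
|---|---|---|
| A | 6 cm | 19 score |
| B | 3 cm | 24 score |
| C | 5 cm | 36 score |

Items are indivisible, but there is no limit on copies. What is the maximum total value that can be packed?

Best value-per-unit is B at 24/3; filling with it alone gives 6×24 = 144.
Optimal mix: 5×B + 1×C → length 20, value 156.

156 score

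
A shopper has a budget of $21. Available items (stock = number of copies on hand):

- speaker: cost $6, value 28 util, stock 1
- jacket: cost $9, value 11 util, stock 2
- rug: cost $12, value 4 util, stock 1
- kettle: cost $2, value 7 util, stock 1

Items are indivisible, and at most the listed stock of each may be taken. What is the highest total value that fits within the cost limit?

46 util

Best selections within cost 21 and stock limits:
- 1×speaker + 1×jacket + 1×kettle: cost 17, value 46
- 1×speaker + 1×jacket: cost 15, value 39
Best: 46 util.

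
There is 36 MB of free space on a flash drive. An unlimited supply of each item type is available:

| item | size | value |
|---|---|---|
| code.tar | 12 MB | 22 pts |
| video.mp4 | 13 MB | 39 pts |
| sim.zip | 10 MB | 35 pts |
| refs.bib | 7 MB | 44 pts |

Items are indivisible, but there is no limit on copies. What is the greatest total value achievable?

Best value-per-unit is refs.bib at 44/7, and filling with it alone uses size 5×7=35. No mix of the others beats 5×44 = 220.

220 pts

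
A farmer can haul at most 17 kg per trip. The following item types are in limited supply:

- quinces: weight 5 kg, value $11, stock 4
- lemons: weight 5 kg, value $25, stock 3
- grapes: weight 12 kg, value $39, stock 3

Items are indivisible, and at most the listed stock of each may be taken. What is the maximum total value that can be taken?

Best selections within weight 17 and stock limits:
- 3×lemons: weight 15, value 75
- 1×lemons + 1×grapes: weight 17, value 64
- 1×quinces + 2×lemons: weight 15, value 61
- 2×lemons: weight 10, value 50
Best: $75.

$75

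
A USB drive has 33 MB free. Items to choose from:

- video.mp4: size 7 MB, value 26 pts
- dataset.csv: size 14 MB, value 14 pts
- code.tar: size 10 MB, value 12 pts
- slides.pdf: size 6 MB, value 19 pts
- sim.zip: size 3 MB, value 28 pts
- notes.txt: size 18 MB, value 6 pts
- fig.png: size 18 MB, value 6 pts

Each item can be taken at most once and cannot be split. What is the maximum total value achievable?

Check high-value combinations within 33 MB:
- video.mp4+dataset.csv+slides.pdf+sim.zip: size 7+14+6+3=30, value 26+14+19+28=87
- video.mp4+code.tar+slides.pdf+sim.zip: size 7+10+6+3=26, value 26+12+19+28=85
- video.mp4+slides.pdf+sim.zip: size 7+6+3=16, value 26+19+28=73
- dataset.csv+code.tar+slides.pdf+sim.zip: size 14+10+6+3=33, value 14+12+19+28=73
- video.mp4+dataset.csv+sim.zip: size 7+14+3=24, value 26+14+28=68
Best: 87 pts.

87 pts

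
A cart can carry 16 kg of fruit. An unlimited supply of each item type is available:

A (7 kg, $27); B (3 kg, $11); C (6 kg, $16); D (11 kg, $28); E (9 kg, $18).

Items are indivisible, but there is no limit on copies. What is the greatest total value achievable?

Best value-per-unit is A at 27/7; filling with it alone gives 2×27 = 54.
Optimal mix: 1×A + 3×B → weight 16, value 60.

$60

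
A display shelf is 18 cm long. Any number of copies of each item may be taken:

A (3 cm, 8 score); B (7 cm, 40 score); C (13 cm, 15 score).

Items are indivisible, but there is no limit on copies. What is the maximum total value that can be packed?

Best value-per-unit is B at 40/7; filling with it alone gives 2×40 = 80.
Optimal mix: 1×A + 2×B → length 17, value 88.

88 score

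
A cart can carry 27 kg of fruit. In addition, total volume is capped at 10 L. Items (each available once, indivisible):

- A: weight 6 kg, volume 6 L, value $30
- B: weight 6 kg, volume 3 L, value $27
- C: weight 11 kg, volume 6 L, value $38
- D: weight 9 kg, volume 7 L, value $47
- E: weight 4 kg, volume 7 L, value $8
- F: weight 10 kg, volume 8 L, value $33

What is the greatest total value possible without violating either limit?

Feasible sets respecting both limits:
- B+D: weight 15, volume 10, value 74
- B+C: weight 17, volume 9, value 65
- A+B: weight 12, volume 9, value 57
- D: weight 9, volume 7, value 47
Best: $74.

$74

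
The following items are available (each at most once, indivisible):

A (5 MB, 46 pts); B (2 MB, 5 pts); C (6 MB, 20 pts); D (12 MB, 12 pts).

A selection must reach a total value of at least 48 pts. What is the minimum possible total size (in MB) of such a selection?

7

Subsets with value ≥ 48, sorted by total size:
- A+B: size 7, value 51
- A+C: size 11, value 66
Minimum size: 7 MB.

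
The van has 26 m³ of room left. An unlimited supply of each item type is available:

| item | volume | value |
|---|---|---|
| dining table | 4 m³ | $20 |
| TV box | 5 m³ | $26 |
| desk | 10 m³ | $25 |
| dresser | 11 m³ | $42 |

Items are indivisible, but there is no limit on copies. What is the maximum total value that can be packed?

Best value-per-unit is TV box at 26/5; filling with it alone gives 5×26 = 130.
Optimal mix: 4×dining table + 2×TV box → volume 26, value 132.

$132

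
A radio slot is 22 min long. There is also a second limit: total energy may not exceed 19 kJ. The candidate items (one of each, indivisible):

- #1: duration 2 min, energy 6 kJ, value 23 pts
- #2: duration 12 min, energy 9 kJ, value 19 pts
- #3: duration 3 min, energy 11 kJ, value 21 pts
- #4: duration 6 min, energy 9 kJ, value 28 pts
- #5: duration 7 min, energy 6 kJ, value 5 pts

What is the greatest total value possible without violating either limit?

51 pts

Feasible sets respecting both limits:
- #1+#4: duration 8, energy 15, value 51
- #2+#4: duration 18, energy 18, value 47
- #1+#3: duration 5, energy 17, value 44
- #1+#2: duration 14, energy 15, value 42
Best: 51 pts.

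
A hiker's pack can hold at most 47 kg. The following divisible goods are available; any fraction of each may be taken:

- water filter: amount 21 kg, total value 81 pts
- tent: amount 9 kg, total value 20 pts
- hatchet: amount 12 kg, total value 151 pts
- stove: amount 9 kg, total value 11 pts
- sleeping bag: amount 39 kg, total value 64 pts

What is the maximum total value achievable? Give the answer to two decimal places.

Take in order of value per unit:
- hatchet (151/12 per unit): all 12 → value 151, running total 151.00
- water filter (81/21 per unit): all 21 → value 81, running total 232.00
- tent (20/9 per unit): all 9 → value 20, running total 252.00
- sleeping bag (64/39 per unit): 5 of 39 → value 5×64/39 = 8.2051, running total 260.21
Total 260.21.

260.21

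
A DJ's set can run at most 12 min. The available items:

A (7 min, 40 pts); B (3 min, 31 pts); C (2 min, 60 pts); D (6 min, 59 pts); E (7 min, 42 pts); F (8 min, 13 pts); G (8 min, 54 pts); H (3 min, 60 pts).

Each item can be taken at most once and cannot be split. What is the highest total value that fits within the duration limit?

179 pts

Check high-value combinations within 12 min:
- C+D+H: duration 2+6+3=11, value 60+59+60=179
- C+E+H: duration 2+7+3=12, value 60+42+60=162
- A+C+H: duration 7+2+3=12, value 40+60+60=160
Best: 179 pts.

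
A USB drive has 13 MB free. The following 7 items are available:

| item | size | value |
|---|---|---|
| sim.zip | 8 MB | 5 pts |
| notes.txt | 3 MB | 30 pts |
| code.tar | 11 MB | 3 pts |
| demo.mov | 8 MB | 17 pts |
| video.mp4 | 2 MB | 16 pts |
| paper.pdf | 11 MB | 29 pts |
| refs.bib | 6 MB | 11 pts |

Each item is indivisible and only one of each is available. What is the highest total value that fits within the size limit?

63 pts

This is a 0/1 knapsack; check combinations near the capacity.
- notes.txt+demo.mov+video.mp4: size 3+8+2=13, value 30+17+16=63
- notes.txt+video.mp4+refs.bib: size 3+2+6=11, value 30+16+11=57
- sim.zip+notes.txt+video.mp4: size 8+3+2=13, value 5+30+16=51
- notes.txt+demo.mov: size 3+8=11, value 30+17=47
Best: 63 pts.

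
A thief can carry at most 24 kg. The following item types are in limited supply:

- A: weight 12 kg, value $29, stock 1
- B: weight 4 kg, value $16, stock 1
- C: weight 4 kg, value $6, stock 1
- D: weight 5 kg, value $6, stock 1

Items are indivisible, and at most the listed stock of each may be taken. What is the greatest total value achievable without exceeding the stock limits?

Best selections within weight 24 and stock limits:
- 1×A + 1×B + 1×C: weight 20, value 51
- 1×A + 1×B + 1×D: weight 21, value 51
Best: $51.

$51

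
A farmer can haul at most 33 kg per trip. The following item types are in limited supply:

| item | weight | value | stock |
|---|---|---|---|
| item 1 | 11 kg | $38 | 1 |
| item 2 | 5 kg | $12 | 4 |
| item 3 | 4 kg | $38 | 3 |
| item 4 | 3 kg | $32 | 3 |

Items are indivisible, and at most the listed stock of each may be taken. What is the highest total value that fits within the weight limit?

$248

Top feasible selections:
- 1×item 1 + 3×item 3 + 3×item 4: weight 32, value 248
- 2×item 2 + 3×item 3 + 3×item 4: weight 31, value 234
Best: $248.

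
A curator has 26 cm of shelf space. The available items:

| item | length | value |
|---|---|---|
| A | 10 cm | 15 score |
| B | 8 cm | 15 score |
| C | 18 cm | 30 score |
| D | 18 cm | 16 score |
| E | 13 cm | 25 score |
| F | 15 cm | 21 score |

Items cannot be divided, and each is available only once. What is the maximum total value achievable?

Check high-value combinations within 26 cm:
- B+C: length 8+18=26, value 15+30=45
- B+E: length 8+13=21, value 15+25=40
- A+E: length 10+13=23, value 15+25=40
Best: 45 score.

45 score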